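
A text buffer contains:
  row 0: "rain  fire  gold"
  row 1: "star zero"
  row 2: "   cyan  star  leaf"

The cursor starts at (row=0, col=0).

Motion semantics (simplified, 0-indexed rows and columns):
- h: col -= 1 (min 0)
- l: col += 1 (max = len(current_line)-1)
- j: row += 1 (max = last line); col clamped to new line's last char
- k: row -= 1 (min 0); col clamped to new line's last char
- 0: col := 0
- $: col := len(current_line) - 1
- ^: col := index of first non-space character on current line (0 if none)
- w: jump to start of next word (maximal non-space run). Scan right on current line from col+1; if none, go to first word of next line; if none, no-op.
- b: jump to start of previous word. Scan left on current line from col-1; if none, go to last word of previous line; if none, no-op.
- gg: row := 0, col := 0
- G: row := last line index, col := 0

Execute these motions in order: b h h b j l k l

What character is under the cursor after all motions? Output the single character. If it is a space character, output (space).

After 1 (b): row=0 col=0 char='r'
After 2 (h): row=0 col=0 char='r'
After 3 (h): row=0 col=0 char='r'
After 4 (b): row=0 col=0 char='r'
After 5 (j): row=1 col=0 char='s'
After 6 (l): row=1 col=1 char='t'
After 7 (k): row=0 col=1 char='a'
After 8 (l): row=0 col=2 char='i'

Answer: i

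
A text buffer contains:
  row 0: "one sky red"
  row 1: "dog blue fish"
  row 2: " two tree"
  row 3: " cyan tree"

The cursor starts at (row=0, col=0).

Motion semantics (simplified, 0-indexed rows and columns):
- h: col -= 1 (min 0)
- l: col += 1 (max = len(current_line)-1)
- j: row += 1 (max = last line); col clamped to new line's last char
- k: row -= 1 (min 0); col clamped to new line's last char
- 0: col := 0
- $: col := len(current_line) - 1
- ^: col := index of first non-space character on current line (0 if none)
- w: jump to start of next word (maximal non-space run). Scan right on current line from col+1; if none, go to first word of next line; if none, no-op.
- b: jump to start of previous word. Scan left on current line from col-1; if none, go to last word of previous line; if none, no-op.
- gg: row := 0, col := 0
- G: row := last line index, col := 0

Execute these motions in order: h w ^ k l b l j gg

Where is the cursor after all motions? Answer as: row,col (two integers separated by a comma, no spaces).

Answer: 0,0

Derivation:
After 1 (h): row=0 col=0 char='o'
After 2 (w): row=0 col=4 char='s'
After 3 (^): row=0 col=0 char='o'
After 4 (k): row=0 col=0 char='o'
After 5 (l): row=0 col=1 char='n'
After 6 (b): row=0 col=0 char='o'
After 7 (l): row=0 col=1 char='n'
After 8 (j): row=1 col=1 char='o'
After 9 (gg): row=0 col=0 char='o'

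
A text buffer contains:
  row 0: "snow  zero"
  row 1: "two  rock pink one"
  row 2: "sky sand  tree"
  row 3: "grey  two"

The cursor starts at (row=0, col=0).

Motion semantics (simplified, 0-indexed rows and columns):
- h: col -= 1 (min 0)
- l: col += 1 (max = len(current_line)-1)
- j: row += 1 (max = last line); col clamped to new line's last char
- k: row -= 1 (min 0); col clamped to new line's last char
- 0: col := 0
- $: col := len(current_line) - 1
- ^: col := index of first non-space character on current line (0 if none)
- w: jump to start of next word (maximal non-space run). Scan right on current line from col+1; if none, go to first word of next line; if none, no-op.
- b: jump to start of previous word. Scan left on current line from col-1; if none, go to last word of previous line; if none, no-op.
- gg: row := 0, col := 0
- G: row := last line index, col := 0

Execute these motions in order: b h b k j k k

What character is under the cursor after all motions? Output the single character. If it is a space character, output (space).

Answer: s

Derivation:
After 1 (b): row=0 col=0 char='s'
After 2 (h): row=0 col=0 char='s'
After 3 (b): row=0 col=0 char='s'
After 4 (k): row=0 col=0 char='s'
After 5 (j): row=1 col=0 char='t'
After 6 (k): row=0 col=0 char='s'
After 7 (k): row=0 col=0 char='s'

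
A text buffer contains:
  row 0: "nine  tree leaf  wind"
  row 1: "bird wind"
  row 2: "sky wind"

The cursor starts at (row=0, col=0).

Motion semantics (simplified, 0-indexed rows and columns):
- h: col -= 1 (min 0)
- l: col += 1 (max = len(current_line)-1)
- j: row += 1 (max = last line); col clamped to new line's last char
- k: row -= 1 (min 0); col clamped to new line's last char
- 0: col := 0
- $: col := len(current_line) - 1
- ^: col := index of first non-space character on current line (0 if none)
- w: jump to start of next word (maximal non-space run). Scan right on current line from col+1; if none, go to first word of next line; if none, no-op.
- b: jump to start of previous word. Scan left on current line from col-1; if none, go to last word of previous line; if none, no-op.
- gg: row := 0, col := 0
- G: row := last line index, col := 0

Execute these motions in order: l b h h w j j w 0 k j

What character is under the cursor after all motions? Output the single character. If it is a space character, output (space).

After 1 (l): row=0 col=1 char='i'
After 2 (b): row=0 col=0 char='n'
After 3 (h): row=0 col=0 char='n'
After 4 (h): row=0 col=0 char='n'
After 5 (w): row=0 col=6 char='t'
After 6 (j): row=1 col=6 char='i'
After 7 (j): row=2 col=6 char='n'
After 8 (w): row=2 col=6 char='n'
After 9 (0): row=2 col=0 char='s'
After 10 (k): row=1 col=0 char='b'
After 11 (j): row=2 col=0 char='s'

Answer: s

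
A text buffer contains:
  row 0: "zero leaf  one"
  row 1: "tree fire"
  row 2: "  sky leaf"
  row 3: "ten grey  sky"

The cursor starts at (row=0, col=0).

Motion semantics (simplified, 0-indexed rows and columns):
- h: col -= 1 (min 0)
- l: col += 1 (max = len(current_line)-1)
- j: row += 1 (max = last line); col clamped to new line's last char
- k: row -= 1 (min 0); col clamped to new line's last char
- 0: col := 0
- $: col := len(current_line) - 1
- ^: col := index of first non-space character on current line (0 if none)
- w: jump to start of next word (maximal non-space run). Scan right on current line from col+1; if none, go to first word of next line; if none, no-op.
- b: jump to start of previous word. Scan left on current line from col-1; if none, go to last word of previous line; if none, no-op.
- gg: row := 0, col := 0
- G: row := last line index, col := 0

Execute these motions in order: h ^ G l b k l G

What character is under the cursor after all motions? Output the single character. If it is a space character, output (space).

Answer: t

Derivation:
After 1 (h): row=0 col=0 char='z'
After 2 (^): row=0 col=0 char='z'
After 3 (G): row=3 col=0 char='t'
After 4 (l): row=3 col=1 char='e'
After 5 (b): row=3 col=0 char='t'
After 6 (k): row=2 col=0 char='_'
After 7 (l): row=2 col=1 char='_'
After 8 (G): row=3 col=0 char='t'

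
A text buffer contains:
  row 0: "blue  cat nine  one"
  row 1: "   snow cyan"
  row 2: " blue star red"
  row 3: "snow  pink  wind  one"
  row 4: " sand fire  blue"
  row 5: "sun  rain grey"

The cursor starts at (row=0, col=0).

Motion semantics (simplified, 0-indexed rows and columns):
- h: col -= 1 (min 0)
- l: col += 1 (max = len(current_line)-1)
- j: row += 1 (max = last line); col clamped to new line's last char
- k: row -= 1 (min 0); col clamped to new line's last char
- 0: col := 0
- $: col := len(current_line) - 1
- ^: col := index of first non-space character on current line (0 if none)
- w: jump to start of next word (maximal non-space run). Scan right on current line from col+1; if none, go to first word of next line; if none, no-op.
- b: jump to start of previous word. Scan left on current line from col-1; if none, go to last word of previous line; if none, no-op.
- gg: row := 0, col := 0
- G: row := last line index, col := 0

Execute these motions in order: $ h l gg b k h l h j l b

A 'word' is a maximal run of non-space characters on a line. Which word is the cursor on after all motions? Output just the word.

After 1 ($): row=0 col=18 char='e'
After 2 (h): row=0 col=17 char='n'
After 3 (l): row=0 col=18 char='e'
After 4 (gg): row=0 col=0 char='b'
After 5 (b): row=0 col=0 char='b'
After 6 (k): row=0 col=0 char='b'
After 7 (h): row=0 col=0 char='b'
After 8 (l): row=0 col=1 char='l'
After 9 (h): row=0 col=0 char='b'
After 10 (j): row=1 col=0 char='_'
After 11 (l): row=1 col=1 char='_'
After 12 (b): row=0 col=16 char='o'

Answer: one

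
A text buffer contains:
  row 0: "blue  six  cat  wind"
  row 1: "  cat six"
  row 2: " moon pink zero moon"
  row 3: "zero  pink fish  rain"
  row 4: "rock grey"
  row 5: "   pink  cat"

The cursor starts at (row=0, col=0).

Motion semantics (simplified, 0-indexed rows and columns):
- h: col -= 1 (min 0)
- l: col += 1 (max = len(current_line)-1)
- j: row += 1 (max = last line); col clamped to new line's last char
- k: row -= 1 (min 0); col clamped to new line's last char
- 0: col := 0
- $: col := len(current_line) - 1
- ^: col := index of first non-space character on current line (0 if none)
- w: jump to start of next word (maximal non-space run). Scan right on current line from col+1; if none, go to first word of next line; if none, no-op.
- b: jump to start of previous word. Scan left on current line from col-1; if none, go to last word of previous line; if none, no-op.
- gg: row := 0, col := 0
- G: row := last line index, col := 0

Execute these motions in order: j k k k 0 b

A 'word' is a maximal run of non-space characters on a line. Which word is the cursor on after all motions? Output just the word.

Answer: blue

Derivation:
After 1 (j): row=1 col=0 char='_'
After 2 (k): row=0 col=0 char='b'
After 3 (k): row=0 col=0 char='b'
After 4 (k): row=0 col=0 char='b'
After 5 (0): row=0 col=0 char='b'
After 6 (b): row=0 col=0 char='b'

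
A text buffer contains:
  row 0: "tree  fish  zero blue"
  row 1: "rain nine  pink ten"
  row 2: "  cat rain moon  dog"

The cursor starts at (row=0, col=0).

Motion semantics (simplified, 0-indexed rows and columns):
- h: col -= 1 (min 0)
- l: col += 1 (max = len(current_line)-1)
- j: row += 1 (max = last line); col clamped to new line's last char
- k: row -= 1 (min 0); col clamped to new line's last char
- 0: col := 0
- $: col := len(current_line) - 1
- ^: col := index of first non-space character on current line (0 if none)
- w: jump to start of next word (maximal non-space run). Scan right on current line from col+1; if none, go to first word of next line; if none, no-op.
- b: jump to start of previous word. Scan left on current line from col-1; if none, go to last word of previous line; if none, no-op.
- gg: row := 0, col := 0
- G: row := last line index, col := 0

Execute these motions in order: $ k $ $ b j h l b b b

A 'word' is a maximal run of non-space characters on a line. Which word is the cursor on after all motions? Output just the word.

Answer: nine

Derivation:
After 1 ($): row=0 col=20 char='e'
After 2 (k): row=0 col=20 char='e'
After 3 ($): row=0 col=20 char='e'
After 4 ($): row=0 col=20 char='e'
After 5 (b): row=0 col=17 char='b'
After 6 (j): row=1 col=17 char='e'
After 7 (h): row=1 col=16 char='t'
After 8 (l): row=1 col=17 char='e'
After 9 (b): row=1 col=16 char='t'
After 10 (b): row=1 col=11 char='p'
After 11 (b): row=1 col=5 char='n'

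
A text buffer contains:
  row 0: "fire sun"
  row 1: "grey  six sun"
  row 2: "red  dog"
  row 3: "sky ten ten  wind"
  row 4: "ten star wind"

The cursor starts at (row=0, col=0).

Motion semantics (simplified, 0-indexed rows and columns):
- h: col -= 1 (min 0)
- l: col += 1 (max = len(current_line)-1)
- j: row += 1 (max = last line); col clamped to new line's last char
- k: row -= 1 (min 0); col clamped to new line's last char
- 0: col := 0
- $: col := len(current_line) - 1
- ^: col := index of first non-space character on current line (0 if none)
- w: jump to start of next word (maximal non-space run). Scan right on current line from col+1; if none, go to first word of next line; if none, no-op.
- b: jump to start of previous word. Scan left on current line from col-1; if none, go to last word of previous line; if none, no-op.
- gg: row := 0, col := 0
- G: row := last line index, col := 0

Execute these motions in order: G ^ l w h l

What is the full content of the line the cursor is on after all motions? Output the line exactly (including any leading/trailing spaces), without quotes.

After 1 (G): row=4 col=0 char='t'
After 2 (^): row=4 col=0 char='t'
After 3 (l): row=4 col=1 char='e'
After 4 (w): row=4 col=4 char='s'
After 5 (h): row=4 col=3 char='_'
After 6 (l): row=4 col=4 char='s'

Answer: ten star wind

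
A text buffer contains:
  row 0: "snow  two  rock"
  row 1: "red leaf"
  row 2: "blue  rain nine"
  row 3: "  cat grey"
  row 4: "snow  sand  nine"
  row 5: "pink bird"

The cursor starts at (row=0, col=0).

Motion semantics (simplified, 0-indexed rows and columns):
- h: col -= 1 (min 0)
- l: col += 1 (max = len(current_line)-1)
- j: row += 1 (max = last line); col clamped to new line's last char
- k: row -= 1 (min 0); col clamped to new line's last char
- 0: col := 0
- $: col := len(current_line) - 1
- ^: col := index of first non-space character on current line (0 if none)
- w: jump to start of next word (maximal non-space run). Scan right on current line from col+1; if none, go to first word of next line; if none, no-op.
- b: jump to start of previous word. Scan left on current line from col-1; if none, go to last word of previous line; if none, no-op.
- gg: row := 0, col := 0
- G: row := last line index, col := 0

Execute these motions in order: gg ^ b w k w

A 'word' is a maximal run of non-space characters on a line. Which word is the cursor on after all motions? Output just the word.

After 1 (gg): row=0 col=0 char='s'
After 2 (^): row=0 col=0 char='s'
After 3 (b): row=0 col=0 char='s'
After 4 (w): row=0 col=6 char='t'
After 5 (k): row=0 col=6 char='t'
After 6 (w): row=0 col=11 char='r'

Answer: rock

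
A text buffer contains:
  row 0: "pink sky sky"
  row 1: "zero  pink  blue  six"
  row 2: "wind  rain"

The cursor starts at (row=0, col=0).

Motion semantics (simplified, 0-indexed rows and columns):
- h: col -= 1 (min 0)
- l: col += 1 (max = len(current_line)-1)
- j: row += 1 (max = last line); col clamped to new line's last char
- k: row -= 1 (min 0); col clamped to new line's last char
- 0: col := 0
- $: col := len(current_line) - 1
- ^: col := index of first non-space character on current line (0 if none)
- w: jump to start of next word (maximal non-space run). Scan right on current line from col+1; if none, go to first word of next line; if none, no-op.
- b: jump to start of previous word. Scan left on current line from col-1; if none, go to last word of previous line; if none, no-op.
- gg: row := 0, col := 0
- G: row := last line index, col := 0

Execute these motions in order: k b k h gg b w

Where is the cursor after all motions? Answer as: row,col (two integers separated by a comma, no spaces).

After 1 (k): row=0 col=0 char='p'
After 2 (b): row=0 col=0 char='p'
After 3 (k): row=0 col=0 char='p'
After 4 (h): row=0 col=0 char='p'
After 5 (gg): row=0 col=0 char='p'
After 6 (b): row=0 col=0 char='p'
After 7 (w): row=0 col=5 char='s'

Answer: 0,5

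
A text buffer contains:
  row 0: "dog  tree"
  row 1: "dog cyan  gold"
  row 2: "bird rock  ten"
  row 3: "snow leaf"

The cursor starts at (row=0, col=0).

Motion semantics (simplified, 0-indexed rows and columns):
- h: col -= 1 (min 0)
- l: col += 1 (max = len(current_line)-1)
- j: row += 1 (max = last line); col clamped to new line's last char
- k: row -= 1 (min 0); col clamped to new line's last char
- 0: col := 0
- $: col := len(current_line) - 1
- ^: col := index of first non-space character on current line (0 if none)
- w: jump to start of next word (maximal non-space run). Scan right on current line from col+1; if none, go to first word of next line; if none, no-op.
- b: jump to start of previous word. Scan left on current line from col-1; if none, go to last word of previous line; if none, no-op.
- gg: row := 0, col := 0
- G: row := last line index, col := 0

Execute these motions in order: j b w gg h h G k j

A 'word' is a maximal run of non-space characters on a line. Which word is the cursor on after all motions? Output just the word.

After 1 (j): row=1 col=0 char='d'
After 2 (b): row=0 col=5 char='t'
After 3 (w): row=1 col=0 char='d'
After 4 (gg): row=0 col=0 char='d'
After 5 (h): row=0 col=0 char='d'
After 6 (h): row=0 col=0 char='d'
After 7 (G): row=3 col=0 char='s'
After 8 (k): row=2 col=0 char='b'
After 9 (j): row=3 col=0 char='s'

Answer: snow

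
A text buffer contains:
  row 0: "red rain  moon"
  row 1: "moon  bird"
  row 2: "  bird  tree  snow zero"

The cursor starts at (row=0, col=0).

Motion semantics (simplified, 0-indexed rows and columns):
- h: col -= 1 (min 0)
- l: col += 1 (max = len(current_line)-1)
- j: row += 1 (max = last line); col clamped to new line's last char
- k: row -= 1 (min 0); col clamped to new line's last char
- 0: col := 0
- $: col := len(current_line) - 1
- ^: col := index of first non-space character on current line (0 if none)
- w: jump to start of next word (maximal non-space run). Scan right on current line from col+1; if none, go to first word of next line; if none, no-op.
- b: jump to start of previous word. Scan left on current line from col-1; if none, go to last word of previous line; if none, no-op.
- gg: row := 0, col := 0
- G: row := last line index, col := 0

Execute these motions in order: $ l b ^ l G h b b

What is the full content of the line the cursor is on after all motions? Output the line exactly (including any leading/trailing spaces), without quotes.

Answer: moon  bird

Derivation:
After 1 ($): row=0 col=13 char='n'
After 2 (l): row=0 col=13 char='n'
After 3 (b): row=0 col=10 char='m'
After 4 (^): row=0 col=0 char='r'
After 5 (l): row=0 col=1 char='e'
After 6 (G): row=2 col=0 char='_'
After 7 (h): row=2 col=0 char='_'
After 8 (b): row=1 col=6 char='b'
After 9 (b): row=1 col=0 char='m'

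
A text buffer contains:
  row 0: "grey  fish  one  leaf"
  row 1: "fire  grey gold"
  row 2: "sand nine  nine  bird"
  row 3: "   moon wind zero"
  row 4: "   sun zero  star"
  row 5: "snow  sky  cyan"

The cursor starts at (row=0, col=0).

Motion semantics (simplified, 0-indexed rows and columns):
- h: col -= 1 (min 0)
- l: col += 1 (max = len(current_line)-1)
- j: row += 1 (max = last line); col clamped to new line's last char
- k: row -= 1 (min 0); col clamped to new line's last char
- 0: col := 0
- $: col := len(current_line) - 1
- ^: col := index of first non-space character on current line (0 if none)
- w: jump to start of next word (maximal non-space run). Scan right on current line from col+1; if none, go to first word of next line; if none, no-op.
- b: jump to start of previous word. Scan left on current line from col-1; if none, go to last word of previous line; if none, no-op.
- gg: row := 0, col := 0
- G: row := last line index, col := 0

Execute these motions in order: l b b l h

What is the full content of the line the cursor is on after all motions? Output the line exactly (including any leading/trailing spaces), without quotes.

Answer: grey  fish  one  leaf

Derivation:
After 1 (l): row=0 col=1 char='r'
After 2 (b): row=0 col=0 char='g'
After 3 (b): row=0 col=0 char='g'
After 4 (l): row=0 col=1 char='r'
After 5 (h): row=0 col=0 char='g'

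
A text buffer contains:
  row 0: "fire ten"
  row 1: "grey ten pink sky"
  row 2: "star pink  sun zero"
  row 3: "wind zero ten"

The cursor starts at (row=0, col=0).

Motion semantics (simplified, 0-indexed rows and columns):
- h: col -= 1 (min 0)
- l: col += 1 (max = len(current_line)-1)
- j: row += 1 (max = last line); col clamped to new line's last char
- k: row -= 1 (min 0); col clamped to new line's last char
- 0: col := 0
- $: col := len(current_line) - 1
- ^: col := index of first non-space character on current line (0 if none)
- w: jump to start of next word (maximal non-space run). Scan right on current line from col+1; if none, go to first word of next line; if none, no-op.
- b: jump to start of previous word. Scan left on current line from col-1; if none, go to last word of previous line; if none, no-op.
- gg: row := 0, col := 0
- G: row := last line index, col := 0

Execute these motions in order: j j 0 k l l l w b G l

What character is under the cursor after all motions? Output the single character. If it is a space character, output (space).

Answer: i

Derivation:
After 1 (j): row=1 col=0 char='g'
After 2 (j): row=2 col=0 char='s'
After 3 (0): row=2 col=0 char='s'
After 4 (k): row=1 col=0 char='g'
After 5 (l): row=1 col=1 char='r'
After 6 (l): row=1 col=2 char='e'
After 7 (l): row=1 col=3 char='y'
After 8 (w): row=1 col=5 char='t'
After 9 (b): row=1 col=0 char='g'
After 10 (G): row=3 col=0 char='w'
After 11 (l): row=3 col=1 char='i'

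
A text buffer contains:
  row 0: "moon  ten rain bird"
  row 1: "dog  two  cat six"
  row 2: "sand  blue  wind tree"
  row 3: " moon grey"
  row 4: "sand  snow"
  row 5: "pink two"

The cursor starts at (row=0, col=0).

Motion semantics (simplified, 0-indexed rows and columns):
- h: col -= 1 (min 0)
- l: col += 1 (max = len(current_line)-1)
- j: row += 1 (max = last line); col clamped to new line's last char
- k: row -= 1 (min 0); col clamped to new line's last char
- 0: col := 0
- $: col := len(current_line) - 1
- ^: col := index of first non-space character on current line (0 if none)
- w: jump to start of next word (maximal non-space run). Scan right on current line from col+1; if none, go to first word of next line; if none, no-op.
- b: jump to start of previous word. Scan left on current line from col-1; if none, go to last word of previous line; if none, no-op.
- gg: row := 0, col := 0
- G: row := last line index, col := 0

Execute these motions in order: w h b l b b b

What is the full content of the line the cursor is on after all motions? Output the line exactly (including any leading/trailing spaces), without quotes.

After 1 (w): row=0 col=6 char='t'
After 2 (h): row=0 col=5 char='_'
After 3 (b): row=0 col=0 char='m'
After 4 (l): row=0 col=1 char='o'
After 5 (b): row=0 col=0 char='m'
After 6 (b): row=0 col=0 char='m'
After 7 (b): row=0 col=0 char='m'

Answer: moon  ten rain bird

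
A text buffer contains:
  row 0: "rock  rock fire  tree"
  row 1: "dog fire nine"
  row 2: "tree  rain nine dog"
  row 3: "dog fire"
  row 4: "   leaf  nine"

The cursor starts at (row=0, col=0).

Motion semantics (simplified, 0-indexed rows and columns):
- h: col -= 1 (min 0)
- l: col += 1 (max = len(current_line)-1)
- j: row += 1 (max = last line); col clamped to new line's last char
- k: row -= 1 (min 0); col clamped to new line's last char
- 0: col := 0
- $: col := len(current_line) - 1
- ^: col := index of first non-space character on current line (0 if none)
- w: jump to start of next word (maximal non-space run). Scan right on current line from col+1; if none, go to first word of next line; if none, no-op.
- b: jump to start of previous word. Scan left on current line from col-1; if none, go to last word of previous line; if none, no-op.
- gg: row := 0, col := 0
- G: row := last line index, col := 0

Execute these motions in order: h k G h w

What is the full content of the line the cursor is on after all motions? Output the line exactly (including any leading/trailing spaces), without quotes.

Answer:    leaf  nine

Derivation:
After 1 (h): row=0 col=0 char='r'
After 2 (k): row=0 col=0 char='r'
After 3 (G): row=4 col=0 char='_'
After 4 (h): row=4 col=0 char='_'
After 5 (w): row=4 col=3 char='l'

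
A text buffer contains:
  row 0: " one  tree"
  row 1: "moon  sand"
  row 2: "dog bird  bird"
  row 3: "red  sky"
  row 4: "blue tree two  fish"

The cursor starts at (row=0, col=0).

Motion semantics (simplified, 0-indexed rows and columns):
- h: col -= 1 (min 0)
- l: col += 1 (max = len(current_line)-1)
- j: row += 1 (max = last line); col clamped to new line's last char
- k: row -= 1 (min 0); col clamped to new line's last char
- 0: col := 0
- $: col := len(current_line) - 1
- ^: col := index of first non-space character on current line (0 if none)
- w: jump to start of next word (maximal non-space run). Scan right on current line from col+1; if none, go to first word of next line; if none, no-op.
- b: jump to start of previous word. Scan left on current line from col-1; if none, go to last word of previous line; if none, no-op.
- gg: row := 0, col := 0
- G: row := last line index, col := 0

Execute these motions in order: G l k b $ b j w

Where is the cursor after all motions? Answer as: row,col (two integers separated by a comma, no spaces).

After 1 (G): row=4 col=0 char='b'
After 2 (l): row=4 col=1 char='l'
After 3 (k): row=3 col=1 char='e'
After 4 (b): row=3 col=0 char='r'
After 5 ($): row=3 col=7 char='y'
After 6 (b): row=3 col=5 char='s'
After 7 (j): row=4 col=5 char='t'
After 8 (w): row=4 col=10 char='t'

Answer: 4,10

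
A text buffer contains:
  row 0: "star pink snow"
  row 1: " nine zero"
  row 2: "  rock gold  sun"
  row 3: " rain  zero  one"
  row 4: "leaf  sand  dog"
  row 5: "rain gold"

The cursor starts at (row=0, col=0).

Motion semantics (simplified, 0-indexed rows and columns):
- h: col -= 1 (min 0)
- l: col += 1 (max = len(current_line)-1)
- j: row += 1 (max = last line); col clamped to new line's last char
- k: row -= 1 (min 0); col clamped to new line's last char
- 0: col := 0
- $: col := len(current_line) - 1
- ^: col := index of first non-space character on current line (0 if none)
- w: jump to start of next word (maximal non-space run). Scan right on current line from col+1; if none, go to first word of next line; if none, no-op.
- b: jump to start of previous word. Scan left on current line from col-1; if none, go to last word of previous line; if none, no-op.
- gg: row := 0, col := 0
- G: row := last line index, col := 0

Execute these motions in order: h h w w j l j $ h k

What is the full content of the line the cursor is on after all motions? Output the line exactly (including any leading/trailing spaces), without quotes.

Answer:  nine zero

Derivation:
After 1 (h): row=0 col=0 char='s'
After 2 (h): row=0 col=0 char='s'
After 3 (w): row=0 col=5 char='p'
After 4 (w): row=0 col=10 char='s'
After 5 (j): row=1 col=9 char='o'
After 6 (l): row=1 col=9 char='o'
After 7 (j): row=2 col=9 char='l'
After 8 ($): row=2 col=15 char='n'
After 9 (h): row=2 col=14 char='u'
After 10 (k): row=1 col=9 char='o'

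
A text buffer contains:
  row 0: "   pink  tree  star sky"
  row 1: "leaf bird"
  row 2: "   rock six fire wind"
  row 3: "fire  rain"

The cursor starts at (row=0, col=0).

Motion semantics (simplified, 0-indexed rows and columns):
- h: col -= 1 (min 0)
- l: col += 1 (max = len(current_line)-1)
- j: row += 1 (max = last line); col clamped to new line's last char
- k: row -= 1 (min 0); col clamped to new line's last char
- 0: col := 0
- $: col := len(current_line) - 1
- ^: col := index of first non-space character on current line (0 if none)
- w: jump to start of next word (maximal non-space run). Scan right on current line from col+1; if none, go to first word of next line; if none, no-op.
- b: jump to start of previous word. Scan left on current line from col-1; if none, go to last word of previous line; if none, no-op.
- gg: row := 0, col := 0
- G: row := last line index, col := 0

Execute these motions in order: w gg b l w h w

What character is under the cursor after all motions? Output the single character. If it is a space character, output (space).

After 1 (w): row=0 col=3 char='p'
After 2 (gg): row=0 col=0 char='_'
After 3 (b): row=0 col=0 char='_'
After 4 (l): row=0 col=1 char='_'
After 5 (w): row=0 col=3 char='p'
After 6 (h): row=0 col=2 char='_'
After 7 (w): row=0 col=3 char='p'

Answer: p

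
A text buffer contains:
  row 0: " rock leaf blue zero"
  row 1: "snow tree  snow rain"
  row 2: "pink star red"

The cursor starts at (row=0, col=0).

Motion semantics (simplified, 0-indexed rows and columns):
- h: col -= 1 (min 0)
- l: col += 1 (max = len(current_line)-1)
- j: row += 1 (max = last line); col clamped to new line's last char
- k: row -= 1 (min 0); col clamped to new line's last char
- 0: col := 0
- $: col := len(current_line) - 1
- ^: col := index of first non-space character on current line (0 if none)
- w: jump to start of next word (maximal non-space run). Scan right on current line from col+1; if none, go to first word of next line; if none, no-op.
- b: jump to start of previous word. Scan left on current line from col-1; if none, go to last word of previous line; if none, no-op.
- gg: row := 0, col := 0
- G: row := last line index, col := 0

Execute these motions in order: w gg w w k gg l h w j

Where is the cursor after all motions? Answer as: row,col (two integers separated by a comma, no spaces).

After 1 (w): row=0 col=1 char='r'
After 2 (gg): row=0 col=0 char='_'
After 3 (w): row=0 col=1 char='r'
After 4 (w): row=0 col=6 char='l'
After 5 (k): row=0 col=6 char='l'
After 6 (gg): row=0 col=0 char='_'
After 7 (l): row=0 col=1 char='r'
After 8 (h): row=0 col=0 char='_'
After 9 (w): row=0 col=1 char='r'
After 10 (j): row=1 col=1 char='n'

Answer: 1,1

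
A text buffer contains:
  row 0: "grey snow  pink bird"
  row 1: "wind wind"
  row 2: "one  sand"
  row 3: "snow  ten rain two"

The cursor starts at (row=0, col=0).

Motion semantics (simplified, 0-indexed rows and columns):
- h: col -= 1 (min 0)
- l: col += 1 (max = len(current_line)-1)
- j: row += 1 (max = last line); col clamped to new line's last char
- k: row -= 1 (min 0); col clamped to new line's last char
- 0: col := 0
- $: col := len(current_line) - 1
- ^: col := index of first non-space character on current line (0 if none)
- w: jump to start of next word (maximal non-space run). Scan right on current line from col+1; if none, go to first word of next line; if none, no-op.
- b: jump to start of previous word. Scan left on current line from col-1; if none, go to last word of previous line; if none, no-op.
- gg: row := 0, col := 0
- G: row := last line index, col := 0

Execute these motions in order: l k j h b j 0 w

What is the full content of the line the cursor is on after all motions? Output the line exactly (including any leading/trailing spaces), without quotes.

Answer: wind wind

Derivation:
After 1 (l): row=0 col=1 char='r'
After 2 (k): row=0 col=1 char='r'
After 3 (j): row=1 col=1 char='i'
After 4 (h): row=1 col=0 char='w'
After 5 (b): row=0 col=16 char='b'
After 6 (j): row=1 col=8 char='d'
After 7 (0): row=1 col=0 char='w'
After 8 (w): row=1 col=5 char='w'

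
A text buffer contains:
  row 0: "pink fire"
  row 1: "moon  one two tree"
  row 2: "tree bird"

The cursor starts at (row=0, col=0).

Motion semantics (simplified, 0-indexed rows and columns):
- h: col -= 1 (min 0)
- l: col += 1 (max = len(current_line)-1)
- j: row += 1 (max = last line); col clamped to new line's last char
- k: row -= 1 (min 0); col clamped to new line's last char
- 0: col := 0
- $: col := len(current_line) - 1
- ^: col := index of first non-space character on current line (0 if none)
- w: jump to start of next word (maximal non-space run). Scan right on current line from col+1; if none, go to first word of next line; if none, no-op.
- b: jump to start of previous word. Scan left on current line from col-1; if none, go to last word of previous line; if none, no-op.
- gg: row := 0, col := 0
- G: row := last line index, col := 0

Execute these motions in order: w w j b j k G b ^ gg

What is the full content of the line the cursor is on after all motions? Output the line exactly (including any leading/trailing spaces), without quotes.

After 1 (w): row=0 col=5 char='f'
After 2 (w): row=1 col=0 char='m'
After 3 (j): row=2 col=0 char='t'
After 4 (b): row=1 col=14 char='t'
After 5 (j): row=2 col=8 char='d'
After 6 (k): row=1 col=8 char='e'
After 7 (G): row=2 col=0 char='t'
After 8 (b): row=1 col=14 char='t'
After 9 (^): row=1 col=0 char='m'
After 10 (gg): row=0 col=0 char='p'

Answer: pink fire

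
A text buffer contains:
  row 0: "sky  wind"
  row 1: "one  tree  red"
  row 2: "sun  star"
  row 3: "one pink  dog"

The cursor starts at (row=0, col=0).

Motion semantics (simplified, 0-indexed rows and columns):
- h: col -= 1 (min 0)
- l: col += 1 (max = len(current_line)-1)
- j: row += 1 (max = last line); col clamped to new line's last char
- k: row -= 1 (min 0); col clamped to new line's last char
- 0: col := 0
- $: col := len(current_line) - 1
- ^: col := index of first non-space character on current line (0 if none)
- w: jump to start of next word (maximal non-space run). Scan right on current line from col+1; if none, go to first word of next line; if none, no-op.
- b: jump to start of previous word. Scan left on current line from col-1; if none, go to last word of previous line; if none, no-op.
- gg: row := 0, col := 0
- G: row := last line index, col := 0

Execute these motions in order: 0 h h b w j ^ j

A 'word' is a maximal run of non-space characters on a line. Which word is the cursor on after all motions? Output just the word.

After 1 (0): row=0 col=0 char='s'
After 2 (h): row=0 col=0 char='s'
After 3 (h): row=0 col=0 char='s'
After 4 (b): row=0 col=0 char='s'
After 5 (w): row=0 col=5 char='w'
After 6 (j): row=1 col=5 char='t'
After 7 (^): row=1 col=0 char='o'
After 8 (j): row=2 col=0 char='s'

Answer: sun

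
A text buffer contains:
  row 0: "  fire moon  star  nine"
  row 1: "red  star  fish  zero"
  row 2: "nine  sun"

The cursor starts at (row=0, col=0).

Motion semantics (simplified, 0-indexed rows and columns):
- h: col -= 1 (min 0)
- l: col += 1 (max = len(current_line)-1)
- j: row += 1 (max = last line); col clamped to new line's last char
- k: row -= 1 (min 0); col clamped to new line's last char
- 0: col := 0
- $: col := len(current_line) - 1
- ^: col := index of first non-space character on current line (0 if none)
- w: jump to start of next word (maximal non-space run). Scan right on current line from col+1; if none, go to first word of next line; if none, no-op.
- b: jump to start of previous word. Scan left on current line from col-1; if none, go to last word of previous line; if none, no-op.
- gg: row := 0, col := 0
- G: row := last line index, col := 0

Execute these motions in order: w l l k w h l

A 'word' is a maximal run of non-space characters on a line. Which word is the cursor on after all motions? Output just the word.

After 1 (w): row=0 col=2 char='f'
After 2 (l): row=0 col=3 char='i'
After 3 (l): row=0 col=4 char='r'
After 4 (k): row=0 col=4 char='r'
After 5 (w): row=0 col=7 char='m'
After 6 (h): row=0 col=6 char='_'
After 7 (l): row=0 col=7 char='m'

Answer: moon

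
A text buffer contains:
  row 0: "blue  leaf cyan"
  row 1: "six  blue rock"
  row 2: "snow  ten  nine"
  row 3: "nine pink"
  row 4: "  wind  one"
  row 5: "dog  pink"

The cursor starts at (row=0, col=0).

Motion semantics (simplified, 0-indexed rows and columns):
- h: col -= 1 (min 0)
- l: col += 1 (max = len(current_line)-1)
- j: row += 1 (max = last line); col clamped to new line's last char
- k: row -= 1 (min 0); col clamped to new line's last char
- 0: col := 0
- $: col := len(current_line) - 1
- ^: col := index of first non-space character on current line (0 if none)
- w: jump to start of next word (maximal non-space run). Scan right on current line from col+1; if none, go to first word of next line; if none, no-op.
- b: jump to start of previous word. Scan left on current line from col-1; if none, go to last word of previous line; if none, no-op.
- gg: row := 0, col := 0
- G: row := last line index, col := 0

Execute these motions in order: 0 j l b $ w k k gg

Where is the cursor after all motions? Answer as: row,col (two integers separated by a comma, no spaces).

After 1 (0): row=0 col=0 char='b'
After 2 (j): row=1 col=0 char='s'
After 3 (l): row=1 col=1 char='i'
After 4 (b): row=1 col=0 char='s'
After 5 ($): row=1 col=13 char='k'
After 6 (w): row=2 col=0 char='s'
After 7 (k): row=1 col=0 char='s'
After 8 (k): row=0 col=0 char='b'
After 9 (gg): row=0 col=0 char='b'

Answer: 0,0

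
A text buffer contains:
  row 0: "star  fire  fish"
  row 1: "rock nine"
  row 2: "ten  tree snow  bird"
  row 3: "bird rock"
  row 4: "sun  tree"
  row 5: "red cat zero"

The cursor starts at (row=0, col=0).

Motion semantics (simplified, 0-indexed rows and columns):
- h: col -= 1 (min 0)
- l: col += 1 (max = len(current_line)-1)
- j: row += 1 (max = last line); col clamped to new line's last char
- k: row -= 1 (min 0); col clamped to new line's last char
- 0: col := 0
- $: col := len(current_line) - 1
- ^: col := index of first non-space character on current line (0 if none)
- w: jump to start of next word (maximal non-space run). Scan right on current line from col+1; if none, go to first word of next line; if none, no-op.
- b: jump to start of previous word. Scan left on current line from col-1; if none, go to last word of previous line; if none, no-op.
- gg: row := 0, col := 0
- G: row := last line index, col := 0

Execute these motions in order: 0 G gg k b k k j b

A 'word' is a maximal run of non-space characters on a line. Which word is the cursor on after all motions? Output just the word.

Answer: fish

Derivation:
After 1 (0): row=0 col=0 char='s'
After 2 (G): row=5 col=0 char='r'
After 3 (gg): row=0 col=0 char='s'
After 4 (k): row=0 col=0 char='s'
After 5 (b): row=0 col=0 char='s'
After 6 (k): row=0 col=0 char='s'
After 7 (k): row=0 col=0 char='s'
After 8 (j): row=1 col=0 char='r'
After 9 (b): row=0 col=12 char='f'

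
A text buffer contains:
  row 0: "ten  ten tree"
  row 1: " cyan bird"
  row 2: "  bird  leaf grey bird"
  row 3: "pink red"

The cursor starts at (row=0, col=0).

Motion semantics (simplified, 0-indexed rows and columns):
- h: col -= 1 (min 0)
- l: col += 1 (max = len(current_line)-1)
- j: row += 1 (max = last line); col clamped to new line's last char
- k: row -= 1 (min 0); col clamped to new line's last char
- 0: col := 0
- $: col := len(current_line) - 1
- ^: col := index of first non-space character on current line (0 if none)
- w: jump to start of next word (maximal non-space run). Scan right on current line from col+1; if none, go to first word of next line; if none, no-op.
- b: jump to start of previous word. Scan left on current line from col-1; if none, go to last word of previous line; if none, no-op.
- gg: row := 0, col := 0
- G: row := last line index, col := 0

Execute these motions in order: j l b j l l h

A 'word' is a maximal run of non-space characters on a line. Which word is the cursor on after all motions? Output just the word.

Answer: bird

Derivation:
After 1 (j): row=1 col=0 char='_'
After 2 (l): row=1 col=1 char='c'
After 3 (b): row=0 col=9 char='t'
After 4 (j): row=1 col=9 char='d'
After 5 (l): row=1 col=9 char='d'
After 6 (l): row=1 col=9 char='d'
After 7 (h): row=1 col=8 char='r'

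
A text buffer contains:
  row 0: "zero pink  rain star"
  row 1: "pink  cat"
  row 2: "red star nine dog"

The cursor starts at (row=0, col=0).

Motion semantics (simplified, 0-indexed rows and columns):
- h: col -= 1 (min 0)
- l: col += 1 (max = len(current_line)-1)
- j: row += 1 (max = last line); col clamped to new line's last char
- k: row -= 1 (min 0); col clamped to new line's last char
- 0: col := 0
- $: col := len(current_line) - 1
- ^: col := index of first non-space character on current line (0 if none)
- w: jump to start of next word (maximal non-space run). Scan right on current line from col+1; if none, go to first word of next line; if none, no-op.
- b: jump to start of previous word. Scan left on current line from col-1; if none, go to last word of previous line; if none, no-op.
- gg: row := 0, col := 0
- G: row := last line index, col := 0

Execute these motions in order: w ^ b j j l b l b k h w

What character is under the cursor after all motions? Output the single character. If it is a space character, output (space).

Answer: c

Derivation:
After 1 (w): row=0 col=5 char='p'
After 2 (^): row=0 col=0 char='z'
After 3 (b): row=0 col=0 char='z'
After 4 (j): row=1 col=0 char='p'
After 5 (j): row=2 col=0 char='r'
After 6 (l): row=2 col=1 char='e'
After 7 (b): row=2 col=0 char='r'
After 8 (l): row=2 col=1 char='e'
After 9 (b): row=2 col=0 char='r'
After 10 (k): row=1 col=0 char='p'
After 11 (h): row=1 col=0 char='p'
After 12 (w): row=1 col=6 char='c'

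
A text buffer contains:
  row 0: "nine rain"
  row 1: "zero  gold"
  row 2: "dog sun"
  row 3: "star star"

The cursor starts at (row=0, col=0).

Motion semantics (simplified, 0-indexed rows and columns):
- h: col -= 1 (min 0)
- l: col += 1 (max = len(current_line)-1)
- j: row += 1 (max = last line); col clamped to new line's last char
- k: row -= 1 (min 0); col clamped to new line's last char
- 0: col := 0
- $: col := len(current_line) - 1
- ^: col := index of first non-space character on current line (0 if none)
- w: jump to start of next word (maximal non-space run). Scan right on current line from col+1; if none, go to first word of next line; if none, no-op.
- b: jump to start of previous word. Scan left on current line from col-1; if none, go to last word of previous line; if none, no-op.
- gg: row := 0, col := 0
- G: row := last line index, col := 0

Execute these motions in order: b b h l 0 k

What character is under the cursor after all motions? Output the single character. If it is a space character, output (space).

Answer: n

Derivation:
After 1 (b): row=0 col=0 char='n'
After 2 (b): row=0 col=0 char='n'
After 3 (h): row=0 col=0 char='n'
After 4 (l): row=0 col=1 char='i'
After 5 (0): row=0 col=0 char='n'
After 6 (k): row=0 col=0 char='n'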